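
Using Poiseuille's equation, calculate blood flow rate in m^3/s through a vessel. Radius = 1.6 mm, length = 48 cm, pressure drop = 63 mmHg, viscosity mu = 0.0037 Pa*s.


Q = pi*r^4*dP / (8*mu*L)
r = 0.0016 m, L = 0.48 m
dP = 63 mmHg = 8399.286 Pa
Q = 1.2171e-05 m^3/s


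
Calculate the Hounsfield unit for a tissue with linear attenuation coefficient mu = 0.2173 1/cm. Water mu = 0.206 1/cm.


HU = ((mu_tissue - mu_water) / mu_water) * 1000
HU = ((0.2173 - 0.206) / 0.206) * 1000
HU = 54.85


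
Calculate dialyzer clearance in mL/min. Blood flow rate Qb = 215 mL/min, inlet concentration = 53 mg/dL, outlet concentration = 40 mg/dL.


K = Qb * (Cb_in - Cb_out) / Cb_in
K = 215 * (53 - 40) / 53
K = 52.74 mL/min


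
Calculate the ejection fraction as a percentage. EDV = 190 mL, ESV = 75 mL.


SV = EDV - ESV = 190 - 75 = 115 mL
EF = SV/EDV * 100 = 115/190 * 100
EF = 60.53%


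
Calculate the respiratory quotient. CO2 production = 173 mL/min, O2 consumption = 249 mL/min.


RQ = VCO2 / VO2
RQ = 173 / 249
RQ = 0.6948


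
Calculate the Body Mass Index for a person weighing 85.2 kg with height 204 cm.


BMI = weight / height^2
height = 204 cm = 2.04 m
BMI = 85.2 / 2.04^2
BMI = 20.47 kg/m^2


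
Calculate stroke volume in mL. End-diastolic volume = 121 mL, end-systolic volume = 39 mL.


SV = EDV - ESV
SV = 121 - 39
SV = 82 mL


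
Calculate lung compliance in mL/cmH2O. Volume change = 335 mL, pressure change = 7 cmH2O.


C = dV / dP
C = 335 / 7
C = 47.86 mL/cmH2O


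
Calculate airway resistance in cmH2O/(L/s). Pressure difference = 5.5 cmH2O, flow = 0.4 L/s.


R = dP / flow
R = 5.5 / 0.4
R = 13.75 cmH2O/(L/s)


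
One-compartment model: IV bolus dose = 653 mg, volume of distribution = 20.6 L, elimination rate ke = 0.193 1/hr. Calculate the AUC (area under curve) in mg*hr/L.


C0 = Dose/Vd = 653/20.6 = 31.699 mg/L
AUC = C0/ke = 31.699/0.193
AUC = 164.2 mg*hr/L


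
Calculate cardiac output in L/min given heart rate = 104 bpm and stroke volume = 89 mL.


CO = HR * SV
CO = 104 * 89 / 1000
CO = 9.256 L/min


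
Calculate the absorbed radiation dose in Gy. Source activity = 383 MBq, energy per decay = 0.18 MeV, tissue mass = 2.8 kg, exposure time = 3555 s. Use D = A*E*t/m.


A = 383 MBq = 3.8300e+08 Bq
E = 0.18 MeV = 2.8836e-14 J
D = A*E*t/m = 3.8300e+08*2.8836e-14*3555/2.8
D = 0.01402 Gy


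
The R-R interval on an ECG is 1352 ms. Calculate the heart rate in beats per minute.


HR = 60 / RR_interval(s)
RR = 1352 ms = 1.352 s
HR = 60 / 1.352 = 44.38 bpm


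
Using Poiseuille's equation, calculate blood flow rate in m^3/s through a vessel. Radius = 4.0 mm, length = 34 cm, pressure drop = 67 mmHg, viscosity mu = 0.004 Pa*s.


Q = pi*r^4*dP / (8*mu*L)
r = 0.004 m, L = 0.34 m
dP = 67 mmHg = 8932.574 Pa
Q = 6.6029e-04 m^3/s


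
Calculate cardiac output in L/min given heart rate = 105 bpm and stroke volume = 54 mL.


CO = HR * SV
CO = 105 * 54 / 1000
CO = 5.67 L/min


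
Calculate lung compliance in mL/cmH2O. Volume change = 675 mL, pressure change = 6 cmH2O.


C = dV / dP
C = 675 / 6
C = 112.5 mL/cmH2O


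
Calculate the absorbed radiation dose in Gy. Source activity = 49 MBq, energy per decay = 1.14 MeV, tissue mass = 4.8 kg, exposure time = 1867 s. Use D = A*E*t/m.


A = 49 MBq = 4.9000e+07 Bq
E = 1.14 MeV = 1.82628e-13 J
D = A*E*t/m = 4.9000e+07*1.82628e-13*1867/4.8
D = 0.003481 Gy


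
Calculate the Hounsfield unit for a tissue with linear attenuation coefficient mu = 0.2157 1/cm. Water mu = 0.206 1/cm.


HU = ((mu_tissue - mu_water) / mu_water) * 1000
HU = ((0.2157 - 0.206) / 0.206) * 1000
HU = 47.09


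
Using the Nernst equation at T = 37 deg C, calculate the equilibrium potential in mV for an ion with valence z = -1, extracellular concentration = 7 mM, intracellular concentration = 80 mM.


E = (RT/(zF)) * ln(C_out/C_in)
T = 37 + 273.15 = 310.15 K
E = (8.314 * 310.15 / (-1 * 96485)) * ln(7/80)
E = 65.11 mV


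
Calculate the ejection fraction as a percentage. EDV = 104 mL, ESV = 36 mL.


SV = EDV - ESV = 104 - 36 = 68 mL
EF = SV/EDV * 100 = 68/104 * 100
EF = 65.38%


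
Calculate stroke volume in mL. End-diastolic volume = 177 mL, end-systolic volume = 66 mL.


SV = EDV - ESV
SV = 177 - 66
SV = 111 mL


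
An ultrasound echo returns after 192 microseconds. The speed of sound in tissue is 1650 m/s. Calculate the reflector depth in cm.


depth = c * t / 2
t = 192 us = 1.9200e-04 s
depth = 1650 * 1.9200e-04 / 2
depth = 0.1584 m = 15.84 cm


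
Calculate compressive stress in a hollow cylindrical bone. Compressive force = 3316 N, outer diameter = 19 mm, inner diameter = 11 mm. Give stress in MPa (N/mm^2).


A = pi*(r_o^2 - r_i^2)
r_o = 9.5 mm, r_i = 5.5 mm
A = 188.496 mm^2
sigma = F/A = 3316 / 188.496
sigma = 17.59 MPa


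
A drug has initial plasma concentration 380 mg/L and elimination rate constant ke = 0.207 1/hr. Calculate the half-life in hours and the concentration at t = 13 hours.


t_half = ln(2) / ke = 0.693147 / 0.207 = 3.349 hr
C(t) = C0 * exp(-ke*t) = 380 * exp(-0.207*13)
C(13) = 25.77 mg/L


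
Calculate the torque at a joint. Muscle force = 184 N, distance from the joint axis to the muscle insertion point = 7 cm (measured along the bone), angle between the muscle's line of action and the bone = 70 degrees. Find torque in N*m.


Torque = F * d * sin(theta)   (moment arm = d*sin(theta))
d = 7 cm = 0.07 m
Torque = 184 * 0.07 * sin(70)
Torque = 12.1 N*m


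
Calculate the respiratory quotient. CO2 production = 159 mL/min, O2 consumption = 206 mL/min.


RQ = VCO2 / VO2
RQ = 159 / 206
RQ = 0.7718


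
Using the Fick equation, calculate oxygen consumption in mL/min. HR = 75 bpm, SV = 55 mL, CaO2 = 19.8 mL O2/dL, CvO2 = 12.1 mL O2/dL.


CO = HR*SV = 75*55/1000 = 4.125 L/min
a-v O2 diff = 19.8 - 12.1 = 7.7 mL/dL
VO2 = CO * (CaO2-CvO2) * 10 dL/L
VO2 = 4.125 * 7.7 * 10
VO2 = 317.6 mL/min


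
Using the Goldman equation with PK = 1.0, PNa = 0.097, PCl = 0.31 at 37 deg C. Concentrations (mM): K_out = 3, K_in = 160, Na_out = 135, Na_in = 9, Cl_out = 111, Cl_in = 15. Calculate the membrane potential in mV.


Vm = (RT/F)*ln((PK*Ko + PNa*Nao + PCl*Cli)/(PK*Ki + PNa*Nai + PCl*Clo))
Numer = 20.745, Denom = 195.283
Vm = -59.92 mV


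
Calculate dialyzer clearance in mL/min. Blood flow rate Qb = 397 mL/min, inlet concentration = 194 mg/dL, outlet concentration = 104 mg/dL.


K = Qb * (Cb_in - Cb_out) / Cb_in
K = 397 * (194 - 104) / 194
K = 184.2 mL/min


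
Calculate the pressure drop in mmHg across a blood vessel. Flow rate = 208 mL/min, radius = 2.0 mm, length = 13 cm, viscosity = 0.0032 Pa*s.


dP = 8*mu*L*Q / (pi*r^4)
Q = 208 mL/min = 3.46667e-06 m^3/s
dP = 229.523 Pa = 229.523 / 133.322 mmHg = 1.722 mmHg


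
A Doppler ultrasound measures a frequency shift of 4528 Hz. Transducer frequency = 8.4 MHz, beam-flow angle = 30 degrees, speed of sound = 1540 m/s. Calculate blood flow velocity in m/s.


v = fd * c / (2 * f0 * cos(theta))
v = 4528 * 1540 / (2 * 8.4000e+06 * cos(30))
v = 0.4793 m/s


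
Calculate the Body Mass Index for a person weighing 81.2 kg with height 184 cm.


BMI = weight / height^2
height = 184 cm = 1.84 m
BMI = 81.2 / 1.84^2
BMI = 23.98 kg/m^2


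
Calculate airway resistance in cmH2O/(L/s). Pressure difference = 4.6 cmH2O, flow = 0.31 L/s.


R = dP / flow
R = 4.6 / 0.31
R = 14.84 cmH2O/(L/s)


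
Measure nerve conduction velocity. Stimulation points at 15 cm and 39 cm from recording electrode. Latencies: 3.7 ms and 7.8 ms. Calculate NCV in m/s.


Distance = (39 - 15) / 100 = 0.24 m
dt = (7.8 - 3.7) / 1000 = 0.0041 s
NCV = dist / dt = 58.54 m/s


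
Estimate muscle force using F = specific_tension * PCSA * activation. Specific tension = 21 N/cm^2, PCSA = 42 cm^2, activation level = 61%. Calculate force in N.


F = sigma * PCSA * activation
F = 21 * 42 * 0.61
F = 538 N


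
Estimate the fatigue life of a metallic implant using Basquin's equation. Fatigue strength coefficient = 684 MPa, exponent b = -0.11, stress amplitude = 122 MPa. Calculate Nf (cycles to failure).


sigma_a = sigma_f' * (2Nf)^b
2Nf = (sigma_a/sigma_f')^(1/b)
2Nf = (122/684)^(1/-0.11)
2Nf = 6402207.4
Nf = 3.2011e+06


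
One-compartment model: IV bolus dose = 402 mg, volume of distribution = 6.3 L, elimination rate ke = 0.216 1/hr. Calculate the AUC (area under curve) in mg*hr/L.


C0 = Dose/Vd = 402/6.3 = 63.8095 mg/L
AUC = C0/ke = 63.8095/0.216
AUC = 295.4 mg*hr/L


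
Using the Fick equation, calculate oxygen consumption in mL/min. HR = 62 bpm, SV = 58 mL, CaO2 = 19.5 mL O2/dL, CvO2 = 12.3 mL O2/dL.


CO = HR*SV = 62*58/1000 = 3.596 L/min
a-v O2 diff = 19.5 - 12.3 = 7.2 mL/dL
VO2 = CO * (CaO2-CvO2) * 10 dL/L
VO2 = 3.596 * 7.2 * 10
VO2 = 258.9 mL/min


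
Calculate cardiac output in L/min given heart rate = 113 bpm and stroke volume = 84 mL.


CO = HR * SV
CO = 113 * 84 / 1000
CO = 9.492 L/min


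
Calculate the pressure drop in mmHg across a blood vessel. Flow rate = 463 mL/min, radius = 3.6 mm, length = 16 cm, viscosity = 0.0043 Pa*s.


dP = 8*mu*L*Q / (pi*r^4)
Q = 463 mL/min = 7.71667e-06 m^3/s
dP = 80.4912 Pa = 80.4912 / 133.322 mmHg = 0.6037 mmHg


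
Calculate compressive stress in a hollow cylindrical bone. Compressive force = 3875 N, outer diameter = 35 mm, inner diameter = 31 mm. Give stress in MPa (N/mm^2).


A = pi*(r_o^2 - r_i^2)
r_o = 17.5 mm, r_i = 15.5 mm
A = 207.345 mm^2
sigma = F/A = 3875 / 207.345
sigma = 18.69 MPa


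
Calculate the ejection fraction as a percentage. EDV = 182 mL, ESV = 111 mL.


SV = EDV - ESV = 182 - 111 = 71 mL
EF = SV/EDV * 100 = 71/182 * 100
EF = 39.01%


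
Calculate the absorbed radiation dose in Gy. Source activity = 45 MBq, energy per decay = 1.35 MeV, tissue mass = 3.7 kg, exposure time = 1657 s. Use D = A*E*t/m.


A = 45 MBq = 4.5000e+07 Bq
E = 1.35 MeV = 2.1627e-13 J
D = A*E*t/m = 4.5000e+07*2.1627e-13*1657/3.7
D = 0.004358 Gy


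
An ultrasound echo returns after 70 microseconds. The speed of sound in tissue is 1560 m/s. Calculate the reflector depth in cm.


depth = c * t / 2
t = 70 us = 7.0000e-05 s
depth = 1560 * 7.0000e-05 / 2
depth = 0.0546 m = 5.46 cm


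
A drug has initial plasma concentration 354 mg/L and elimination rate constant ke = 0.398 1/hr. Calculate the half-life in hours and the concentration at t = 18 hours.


t_half = ln(2) / ke = 0.693147 / 0.398 = 1.742 hr
C(t) = C0 * exp(-ke*t) = 354 * exp(-0.398*18)
C(18) = 0.274 mg/L


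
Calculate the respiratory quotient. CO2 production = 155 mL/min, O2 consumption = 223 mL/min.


RQ = VCO2 / VO2
RQ = 155 / 223
RQ = 0.6951


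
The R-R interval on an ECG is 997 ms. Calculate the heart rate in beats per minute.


HR = 60 / RR_interval(s)
RR = 997 ms = 0.997 s
HR = 60 / 0.997 = 60.18 bpm


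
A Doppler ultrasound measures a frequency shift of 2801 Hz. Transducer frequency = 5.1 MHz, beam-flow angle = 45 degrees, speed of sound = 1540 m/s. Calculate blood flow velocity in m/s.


v = fd * c / (2 * f0 * cos(theta))
v = 2801 * 1540 / (2 * 5.1000e+06 * cos(45))
v = 0.5981 m/s


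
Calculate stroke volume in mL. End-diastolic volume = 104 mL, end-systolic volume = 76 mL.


SV = EDV - ESV
SV = 104 - 76
SV = 28 mL


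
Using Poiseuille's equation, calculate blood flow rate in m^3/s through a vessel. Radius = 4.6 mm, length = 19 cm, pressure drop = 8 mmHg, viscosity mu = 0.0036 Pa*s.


Q = pi*r^4*dP / (8*mu*L)
r = 0.0046 m, L = 0.19 m
dP = 8 mmHg = 1066.576 Pa
Q = 2.7417e-04 m^3/s


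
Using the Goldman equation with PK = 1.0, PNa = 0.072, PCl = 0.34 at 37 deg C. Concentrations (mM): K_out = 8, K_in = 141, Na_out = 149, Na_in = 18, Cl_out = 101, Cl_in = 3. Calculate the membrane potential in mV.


Vm = (RT/F)*ln((PK*Ko + PNa*Nao + PCl*Cli)/(PK*Ki + PNa*Nai + PCl*Clo))
Numer = 19.748, Denom = 176.636
Vm = -58.56 mV


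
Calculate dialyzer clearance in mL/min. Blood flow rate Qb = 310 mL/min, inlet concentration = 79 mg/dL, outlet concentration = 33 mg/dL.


K = Qb * (Cb_in - Cb_out) / Cb_in
K = 310 * (79 - 33) / 79
K = 180.5 mL/min


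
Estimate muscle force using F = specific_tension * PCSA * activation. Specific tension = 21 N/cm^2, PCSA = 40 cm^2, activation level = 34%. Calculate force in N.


F = sigma * PCSA * activation
F = 21 * 40 * 0.34
F = 285.6 N


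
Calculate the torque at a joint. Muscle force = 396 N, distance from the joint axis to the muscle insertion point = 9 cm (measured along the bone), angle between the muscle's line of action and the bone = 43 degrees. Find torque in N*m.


Torque = F * d * sin(theta)   (moment arm = d*sin(theta))
d = 9 cm = 0.09 m
Torque = 396 * 0.09 * sin(43)
Torque = 24.31 N*m


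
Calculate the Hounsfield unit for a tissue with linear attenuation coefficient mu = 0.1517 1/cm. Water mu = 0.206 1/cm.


HU = ((mu_tissue - mu_water) / mu_water) * 1000
HU = ((0.1517 - 0.206) / 0.206) * 1000
HU = -263.6


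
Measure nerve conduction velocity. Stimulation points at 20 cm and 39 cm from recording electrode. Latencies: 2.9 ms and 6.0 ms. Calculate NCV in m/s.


Distance = (39 - 20) / 100 = 0.19 m
dt = (6.0 - 2.9) / 1000 = 0.0031 s
NCV = dist / dt = 61.29 m/s


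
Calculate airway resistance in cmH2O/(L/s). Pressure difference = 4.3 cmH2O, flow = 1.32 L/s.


R = dP / flow
R = 4.3 / 1.32
R = 3.258 cmH2O/(L/s)


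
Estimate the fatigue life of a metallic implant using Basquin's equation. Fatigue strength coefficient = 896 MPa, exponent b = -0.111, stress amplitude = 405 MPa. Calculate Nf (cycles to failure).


sigma_a = sigma_f' * (2Nf)^b
2Nf = (sigma_a/sigma_f')^(1/b)
2Nf = (405/896)^(1/-0.111)
2Nf = 1278.7442
Nf = 639.4


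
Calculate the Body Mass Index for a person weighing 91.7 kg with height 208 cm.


BMI = weight / height^2
height = 208 cm = 2.08 m
BMI = 91.7 / 2.08^2
BMI = 21.2 kg/m^2


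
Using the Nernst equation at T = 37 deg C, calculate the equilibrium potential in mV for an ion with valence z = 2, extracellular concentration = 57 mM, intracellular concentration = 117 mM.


E = (RT/(zF)) * ln(C_out/C_in)
T = 37 + 273.15 = 310.15 K
E = (8.314 * 310.15 / (2 * 96485)) * ln(57/117)
E = -9.609 mV


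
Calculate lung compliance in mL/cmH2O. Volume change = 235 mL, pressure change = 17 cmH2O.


C = dV / dP
C = 235 / 17
C = 13.82 mL/cmH2O


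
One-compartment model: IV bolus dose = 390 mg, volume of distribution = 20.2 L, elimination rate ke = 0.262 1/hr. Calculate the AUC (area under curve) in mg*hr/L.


C0 = Dose/Vd = 390/20.2 = 19.3069 mg/L
AUC = C0/ke = 19.3069/0.262
AUC = 73.69 mg*hr/L


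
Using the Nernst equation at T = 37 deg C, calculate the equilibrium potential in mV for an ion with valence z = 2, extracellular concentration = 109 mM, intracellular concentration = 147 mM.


E = (RT/(zF)) * ln(C_out/C_in)
T = 37 + 273.15 = 310.15 K
E = (8.314 * 310.15 / (2 * 96485)) * ln(109/147)
E = -3.997 mV


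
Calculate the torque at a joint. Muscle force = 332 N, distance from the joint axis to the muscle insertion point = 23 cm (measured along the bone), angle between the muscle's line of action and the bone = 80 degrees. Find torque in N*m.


Torque = F * d * sin(theta)   (moment arm = d*sin(theta))
d = 23 cm = 0.23 m
Torque = 332 * 0.23 * sin(80)
Torque = 75.2 N*m


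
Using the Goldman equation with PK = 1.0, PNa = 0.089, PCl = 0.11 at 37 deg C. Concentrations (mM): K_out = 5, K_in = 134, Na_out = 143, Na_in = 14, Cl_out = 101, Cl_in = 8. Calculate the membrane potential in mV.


Vm = (RT/F)*ln((PK*Ko + PNa*Nao + PCl*Cli)/(PK*Ki + PNa*Nai + PCl*Clo))
Numer = 18.607, Denom = 146.356
Vm = -55.12 mV


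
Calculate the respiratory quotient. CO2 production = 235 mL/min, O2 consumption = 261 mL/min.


RQ = VCO2 / VO2
RQ = 235 / 261
RQ = 0.9004


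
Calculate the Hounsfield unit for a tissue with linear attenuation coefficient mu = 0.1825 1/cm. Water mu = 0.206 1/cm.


HU = ((mu_tissue - mu_water) / mu_water) * 1000
HU = ((0.1825 - 0.206) / 0.206) * 1000
HU = -114.1


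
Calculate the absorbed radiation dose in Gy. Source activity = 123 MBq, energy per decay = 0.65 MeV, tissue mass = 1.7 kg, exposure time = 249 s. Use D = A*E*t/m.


A = 123 MBq = 1.2300e+08 Bq
E = 0.65 MeV = 1.0413e-13 J
D = A*E*t/m = 1.2300e+08*1.0413e-13*249/1.7
D = 0.001876 Gy


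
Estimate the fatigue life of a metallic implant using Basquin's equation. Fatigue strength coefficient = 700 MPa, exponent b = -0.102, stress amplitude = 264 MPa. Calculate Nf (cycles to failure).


sigma_a = sigma_f' * (2Nf)^b
2Nf = (sigma_a/sigma_f')^(1/b)
2Nf = (264/700)^(1/-0.102)
2Nf = 14187.408
Nf = 7094


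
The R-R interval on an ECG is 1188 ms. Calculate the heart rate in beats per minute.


HR = 60 / RR_interval(s)
RR = 1188 ms = 1.188 s
HR = 60 / 1.188 = 50.51 bpm


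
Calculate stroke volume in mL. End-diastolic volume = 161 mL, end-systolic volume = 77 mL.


SV = EDV - ESV
SV = 161 - 77
SV = 84 mL


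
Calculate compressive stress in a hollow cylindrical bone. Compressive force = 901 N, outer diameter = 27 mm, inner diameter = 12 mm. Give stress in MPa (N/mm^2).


A = pi*(r_o^2 - r_i^2)
r_o = 13.5 mm, r_i = 6 mm
A = 459.458 mm^2
sigma = F/A = 901 / 459.458
sigma = 1.961 MPa


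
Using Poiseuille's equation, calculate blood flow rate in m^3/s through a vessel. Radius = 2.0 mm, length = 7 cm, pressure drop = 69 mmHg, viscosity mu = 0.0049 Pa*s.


Q = pi*r^4*dP / (8*mu*L)
r = 0.002 m, L = 0.07 m
dP = 69 mmHg = 9199.218 Pa
Q = 1.6851e-04 m^3/s


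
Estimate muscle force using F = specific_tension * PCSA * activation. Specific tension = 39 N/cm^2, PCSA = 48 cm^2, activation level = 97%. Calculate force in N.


F = sigma * PCSA * activation
F = 39 * 48 * 0.97
F = 1816 N


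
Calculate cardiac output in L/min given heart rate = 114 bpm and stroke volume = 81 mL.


CO = HR * SV
CO = 114 * 81 / 1000
CO = 9.234 L/min


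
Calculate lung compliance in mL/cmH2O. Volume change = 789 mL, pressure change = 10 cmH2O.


C = dV / dP
C = 789 / 10
C = 78.9 mL/cmH2O


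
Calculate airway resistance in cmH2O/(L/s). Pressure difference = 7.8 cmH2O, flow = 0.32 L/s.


R = dP / flow
R = 7.8 / 0.32
R = 24.38 cmH2O/(L/s)


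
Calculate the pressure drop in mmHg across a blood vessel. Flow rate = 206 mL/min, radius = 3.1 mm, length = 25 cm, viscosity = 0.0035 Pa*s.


dP = 8*mu*L*Q / (pi*r^4)
Q = 206 mL/min = 3.43333e-06 m^3/s
dP = 82.8356 Pa = 82.8356 / 133.322 mmHg = 0.6213 mmHg


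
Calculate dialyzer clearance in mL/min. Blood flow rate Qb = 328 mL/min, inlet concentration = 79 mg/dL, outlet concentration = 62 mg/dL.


K = Qb * (Cb_in - Cb_out) / Cb_in
K = 328 * (79 - 62) / 79
K = 70.58 mL/min


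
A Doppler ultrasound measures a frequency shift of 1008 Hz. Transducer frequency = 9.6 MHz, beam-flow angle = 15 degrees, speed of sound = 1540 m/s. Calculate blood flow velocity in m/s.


v = fd * c / (2 * f0 * cos(theta))
v = 1008 * 1540 / (2 * 9.6000e+06 * cos(15))
v = 0.0837 m/s


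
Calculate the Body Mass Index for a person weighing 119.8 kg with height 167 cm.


BMI = weight / height^2
height = 167 cm = 1.67 m
BMI = 119.8 / 1.67^2
BMI = 42.96 kg/m^2


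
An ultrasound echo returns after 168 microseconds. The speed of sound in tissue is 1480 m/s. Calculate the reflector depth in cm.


depth = c * t / 2
t = 168 us = 1.6800e-04 s
depth = 1480 * 1.6800e-04 / 2
depth = 0.12432 m = 12.432 cm


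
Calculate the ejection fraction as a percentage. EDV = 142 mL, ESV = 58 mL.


SV = EDV - ESV = 142 - 58 = 84 mL
EF = SV/EDV * 100 = 84/142 * 100
EF = 59.15%


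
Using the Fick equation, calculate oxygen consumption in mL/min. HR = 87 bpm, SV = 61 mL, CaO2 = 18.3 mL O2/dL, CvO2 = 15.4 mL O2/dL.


CO = HR*SV = 87*61/1000 = 5.307 L/min
a-v O2 diff = 18.3 - 15.4 = 2.9 mL/dL
VO2 = CO * (CaO2-CvO2) * 10 dL/L
VO2 = 5.307 * 2.9 * 10
VO2 = 153.9 mL/min


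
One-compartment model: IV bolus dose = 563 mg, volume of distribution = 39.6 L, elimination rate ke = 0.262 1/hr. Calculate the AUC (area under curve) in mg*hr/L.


C0 = Dose/Vd = 563/39.6 = 14.2172 mg/L
AUC = C0/ke = 14.2172/0.262
AUC = 54.26 mg*hr/L


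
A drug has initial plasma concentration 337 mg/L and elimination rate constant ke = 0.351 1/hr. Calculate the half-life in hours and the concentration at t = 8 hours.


t_half = ln(2) / ke = 0.693147 / 0.351 = 1.975 hr
C(t) = C0 * exp(-ke*t) = 337 * exp(-0.351*8)
C(8) = 20.33 mg/L


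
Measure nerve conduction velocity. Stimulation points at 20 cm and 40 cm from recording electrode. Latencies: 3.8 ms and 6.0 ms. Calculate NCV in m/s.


Distance = (40 - 20) / 100 = 0.2 m
dt = (6.0 - 3.8) / 1000 = 0.0022 s
NCV = dist / dt = 90.91 m/s


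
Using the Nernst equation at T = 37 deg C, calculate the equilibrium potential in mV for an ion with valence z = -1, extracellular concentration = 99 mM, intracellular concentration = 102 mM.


E = (RT/(zF)) * ln(C_out/C_in)
T = 37 + 273.15 = 310.15 K
E = (8.314 * 310.15 / (-1 * 96485)) * ln(99/102)
E = 0.7978 mV


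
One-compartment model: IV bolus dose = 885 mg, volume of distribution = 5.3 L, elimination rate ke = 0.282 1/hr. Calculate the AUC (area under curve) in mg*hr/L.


C0 = Dose/Vd = 885/5.3 = 166.981 mg/L
AUC = C0/ke = 166.981/0.282
AUC = 592.1 mg*hr/L


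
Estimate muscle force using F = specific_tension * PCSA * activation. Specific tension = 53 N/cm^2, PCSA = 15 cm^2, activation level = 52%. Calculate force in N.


F = sigma * PCSA * activation
F = 53 * 15 * 0.52
F = 413.4 N


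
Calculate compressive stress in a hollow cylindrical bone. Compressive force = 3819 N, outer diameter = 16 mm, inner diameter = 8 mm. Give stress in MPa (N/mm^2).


A = pi*(r_o^2 - r_i^2)
r_o = 8 mm, r_i = 4 mm
A = 150.796 mm^2
sigma = F/A = 3819 / 150.796
sigma = 25.33 MPa


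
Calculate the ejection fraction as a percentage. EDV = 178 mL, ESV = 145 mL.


SV = EDV - ESV = 178 - 145 = 33 mL
EF = SV/EDV * 100 = 33/178 * 100
EF = 18.54%


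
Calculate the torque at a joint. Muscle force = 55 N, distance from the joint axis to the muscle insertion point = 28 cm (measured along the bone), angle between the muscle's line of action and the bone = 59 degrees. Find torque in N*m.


Torque = F * d * sin(theta)   (moment arm = d*sin(theta))
d = 28 cm = 0.28 m
Torque = 55 * 0.28 * sin(59)
Torque = 13.2 N*m


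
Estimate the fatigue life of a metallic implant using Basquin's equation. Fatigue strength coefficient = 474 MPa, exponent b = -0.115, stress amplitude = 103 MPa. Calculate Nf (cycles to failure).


sigma_a = sigma_f' * (2Nf)^b
2Nf = (sigma_a/sigma_f')^(1/b)
2Nf = (103/474)^(1/-0.115)
2Nf = 581708.44
Nf = 2.909e+05


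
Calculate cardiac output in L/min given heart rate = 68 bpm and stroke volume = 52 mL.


CO = HR * SV
CO = 68 * 52 / 1000
CO = 3.536 L/min


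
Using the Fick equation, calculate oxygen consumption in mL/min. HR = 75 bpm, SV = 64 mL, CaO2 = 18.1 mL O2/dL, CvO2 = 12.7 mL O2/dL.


CO = HR*SV = 75*64/1000 = 4.8 L/min
a-v O2 diff = 18.1 - 12.7 = 5.4 mL/dL
VO2 = CO * (CaO2-CvO2) * 10 dL/L
VO2 = 4.8 * 5.4 * 10
VO2 = 259.2 mL/min


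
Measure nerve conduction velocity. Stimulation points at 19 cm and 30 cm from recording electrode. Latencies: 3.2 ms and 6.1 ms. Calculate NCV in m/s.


Distance = (30 - 19) / 100 = 0.11 m
dt = (6.1 - 3.2) / 1000 = 0.0029 s
NCV = dist / dt = 37.93 m/s


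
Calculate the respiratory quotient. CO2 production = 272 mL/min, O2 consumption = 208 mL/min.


RQ = VCO2 / VO2
RQ = 272 / 208
RQ = 1.308


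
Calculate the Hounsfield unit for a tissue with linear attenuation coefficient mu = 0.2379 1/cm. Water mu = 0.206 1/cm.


HU = ((mu_tissue - mu_water) / mu_water) * 1000
HU = ((0.2379 - 0.206) / 0.206) * 1000
HU = 154.9


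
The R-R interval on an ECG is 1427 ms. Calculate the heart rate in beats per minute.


HR = 60 / RR_interval(s)
RR = 1427 ms = 1.427 s
HR = 60 / 1.427 = 42.05 bpm


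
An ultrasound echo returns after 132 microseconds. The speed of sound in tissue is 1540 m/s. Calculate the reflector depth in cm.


depth = c * t / 2
t = 132 us = 1.3200e-04 s
depth = 1540 * 1.3200e-04 / 2
depth = 0.10164 m = 10.164 cm


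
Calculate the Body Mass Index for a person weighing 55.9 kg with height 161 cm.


BMI = weight / height^2
height = 161 cm = 1.61 m
BMI = 55.9 / 1.61^2
BMI = 21.57 kg/m^2


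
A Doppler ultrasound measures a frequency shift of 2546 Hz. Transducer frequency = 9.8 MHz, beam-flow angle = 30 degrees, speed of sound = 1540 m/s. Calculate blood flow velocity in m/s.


v = fd * c / (2 * f0 * cos(theta))
v = 2546 * 1540 / (2 * 9.8000e+06 * cos(30))
v = 0.231 m/s


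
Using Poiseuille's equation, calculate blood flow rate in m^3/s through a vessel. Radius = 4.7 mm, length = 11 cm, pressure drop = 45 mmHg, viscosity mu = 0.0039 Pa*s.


Q = pi*r^4*dP / (8*mu*L)
r = 0.0047 m, L = 0.11 m
dP = 45 mmHg = 5999.49 Pa
Q = 0.00268 m^3/s


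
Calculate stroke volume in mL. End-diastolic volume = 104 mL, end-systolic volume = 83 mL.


SV = EDV - ESV
SV = 104 - 83
SV = 21 mL


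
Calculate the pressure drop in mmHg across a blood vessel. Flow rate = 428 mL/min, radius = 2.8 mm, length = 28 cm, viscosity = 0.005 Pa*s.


dP = 8*mu*L*Q / (pi*r^4)
Q = 428 mL/min = 7.13333e-06 m^3/s
dP = 413.741 Pa = 413.741 / 133.322 mmHg = 3.103 mmHg


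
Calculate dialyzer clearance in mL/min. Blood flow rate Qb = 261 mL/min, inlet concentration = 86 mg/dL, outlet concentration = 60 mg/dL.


K = Qb * (Cb_in - Cb_out) / Cb_in
K = 261 * (86 - 60) / 86
K = 78.91 mL/min


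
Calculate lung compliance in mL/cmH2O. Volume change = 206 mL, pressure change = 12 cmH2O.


C = dV / dP
C = 206 / 12
C = 17.17 mL/cmH2O


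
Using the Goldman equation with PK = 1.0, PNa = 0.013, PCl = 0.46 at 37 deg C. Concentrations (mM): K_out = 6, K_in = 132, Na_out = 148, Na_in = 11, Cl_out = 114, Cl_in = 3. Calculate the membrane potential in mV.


Vm = (RT/F)*ln((PK*Ko + PNa*Nao + PCl*Cli)/(PK*Ki + PNa*Nai + PCl*Clo))
Numer = 9.304, Denom = 184.583
Vm = -79.85 mV


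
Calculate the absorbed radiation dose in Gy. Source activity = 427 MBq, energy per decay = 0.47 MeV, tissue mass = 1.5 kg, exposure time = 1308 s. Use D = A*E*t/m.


A = 427 MBq = 4.2700e+08 Bq
E = 0.47 MeV = 7.5294e-14 J
D = A*E*t/m = 4.2700e+08*7.5294e-14*1308/1.5
D = 0.02804 Gy


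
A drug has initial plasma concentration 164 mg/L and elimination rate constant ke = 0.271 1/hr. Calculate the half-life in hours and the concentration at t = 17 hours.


t_half = ln(2) / ke = 0.693147 / 0.271 = 2.558 hr
C(t) = C0 * exp(-ke*t) = 164 * exp(-0.271*17)
C(17) = 1.637 mg/L


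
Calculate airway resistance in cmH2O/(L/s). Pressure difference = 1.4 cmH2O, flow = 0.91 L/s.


R = dP / flow
R = 1.4 / 0.91
R = 1.538 cmH2O/(L/s)


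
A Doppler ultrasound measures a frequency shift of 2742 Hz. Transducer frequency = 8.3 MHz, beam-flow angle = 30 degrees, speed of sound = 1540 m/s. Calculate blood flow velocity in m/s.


v = fd * c / (2 * f0 * cos(theta))
v = 2742 * 1540 / (2 * 8.3000e+06 * cos(30))
v = 0.2937 m/s


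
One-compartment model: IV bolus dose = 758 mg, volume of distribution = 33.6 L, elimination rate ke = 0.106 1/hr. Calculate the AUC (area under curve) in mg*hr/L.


C0 = Dose/Vd = 758/33.6 = 22.5595 mg/L
AUC = C0/ke = 22.5595/0.106
AUC = 212.8 mg*hr/L


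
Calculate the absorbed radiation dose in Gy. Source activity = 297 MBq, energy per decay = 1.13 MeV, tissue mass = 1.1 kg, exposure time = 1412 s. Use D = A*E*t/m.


A = 297 MBq = 2.9700e+08 Bq
E = 1.13 MeV = 1.81026e-13 J
D = A*E*t/m = 2.9700e+08*1.81026e-13*1412/1.1
D = 0.06901 Gy


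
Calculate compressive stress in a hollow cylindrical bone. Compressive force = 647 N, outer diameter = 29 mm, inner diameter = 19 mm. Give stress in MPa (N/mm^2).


A = pi*(r_o^2 - r_i^2)
r_o = 14.5 mm, r_i = 9.5 mm
A = 376.991 mm^2
sigma = F/A = 647 / 376.991
sigma = 1.716 MPa


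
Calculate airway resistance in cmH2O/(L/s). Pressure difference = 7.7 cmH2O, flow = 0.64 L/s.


R = dP / flow
R = 7.7 / 0.64
R = 12.03 cmH2O/(L/s)


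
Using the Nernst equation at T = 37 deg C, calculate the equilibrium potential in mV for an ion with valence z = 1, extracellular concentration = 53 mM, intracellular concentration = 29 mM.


E = (RT/(zF)) * ln(C_out/C_in)
T = 37 + 273.15 = 310.15 K
E = (8.314 * 310.15 / (1 * 96485)) * ln(53/29)
E = 16.12 mV


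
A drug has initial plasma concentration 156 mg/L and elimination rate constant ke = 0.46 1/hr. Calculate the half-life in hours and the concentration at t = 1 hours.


t_half = ln(2) / ke = 0.693147 / 0.46 = 1.507 hr
C(t) = C0 * exp(-ke*t) = 156 * exp(-0.46*1)
C(1) = 98.48 mg/L


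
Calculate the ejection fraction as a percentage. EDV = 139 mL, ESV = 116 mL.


SV = EDV - ESV = 139 - 116 = 23 mL
EF = SV/EDV * 100 = 23/139 * 100
EF = 16.55%


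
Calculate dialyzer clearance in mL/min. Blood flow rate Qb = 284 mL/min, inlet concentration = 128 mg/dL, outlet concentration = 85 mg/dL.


K = Qb * (Cb_in - Cb_out) / Cb_in
K = 284 * (128 - 85) / 128
K = 95.41 mL/min


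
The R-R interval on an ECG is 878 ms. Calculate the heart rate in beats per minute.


HR = 60 / RR_interval(s)
RR = 878 ms = 0.878 s
HR = 60 / 0.878 = 68.34 bpm


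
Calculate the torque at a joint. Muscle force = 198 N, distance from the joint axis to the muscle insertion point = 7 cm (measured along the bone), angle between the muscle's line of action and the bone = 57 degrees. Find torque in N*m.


Torque = F * d * sin(theta)   (moment arm = d*sin(theta))
d = 7 cm = 0.07 m
Torque = 198 * 0.07 * sin(57)
Torque = 11.62 N*m


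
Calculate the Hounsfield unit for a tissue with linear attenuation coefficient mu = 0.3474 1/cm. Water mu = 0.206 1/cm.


HU = ((mu_tissue - mu_water) / mu_water) * 1000
HU = ((0.3474 - 0.206) / 0.206) * 1000
HU = 686.4


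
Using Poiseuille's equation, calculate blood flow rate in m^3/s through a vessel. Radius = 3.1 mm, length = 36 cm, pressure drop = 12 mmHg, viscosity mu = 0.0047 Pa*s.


Q = pi*r^4*dP / (8*mu*L)
r = 0.0031 m, L = 0.36 m
dP = 12 mmHg = 1599.864 Pa
Q = 3.4292e-05 m^3/s


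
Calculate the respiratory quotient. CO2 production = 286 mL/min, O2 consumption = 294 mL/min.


RQ = VCO2 / VO2
RQ = 286 / 294
RQ = 0.9728


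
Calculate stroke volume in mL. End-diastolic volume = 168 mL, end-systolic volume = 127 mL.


SV = EDV - ESV
SV = 168 - 127
SV = 41 mL


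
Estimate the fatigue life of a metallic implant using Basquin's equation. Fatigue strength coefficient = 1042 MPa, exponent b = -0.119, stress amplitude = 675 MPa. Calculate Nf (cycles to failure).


sigma_a = sigma_f' * (2Nf)^b
2Nf = (sigma_a/sigma_f')^(1/b)
2Nf = (675/1042)^(1/-0.119)
2Nf = 38.421205
Nf = 19.21


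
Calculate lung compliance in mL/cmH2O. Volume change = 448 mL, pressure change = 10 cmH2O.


C = dV / dP
C = 448 / 10
C = 44.8 mL/cmH2O


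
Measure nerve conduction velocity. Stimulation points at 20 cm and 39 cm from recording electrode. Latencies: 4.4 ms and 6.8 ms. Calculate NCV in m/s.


Distance = (39 - 20) / 100 = 0.19 m
dt = (6.8 - 4.4) / 1000 = 0.0024 s
NCV = dist / dt = 79.17 m/s


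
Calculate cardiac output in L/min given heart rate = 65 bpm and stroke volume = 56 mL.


CO = HR * SV
CO = 65 * 56 / 1000
CO = 3.64 L/min


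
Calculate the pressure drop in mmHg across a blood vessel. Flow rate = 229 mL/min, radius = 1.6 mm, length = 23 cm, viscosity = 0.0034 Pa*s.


dP = 8*mu*L*Q / (pi*r^4)
Q = 229 mL/min = 3.81667e-06 m^3/s
dP = 1159.72 Pa = 1159.72 / 133.322 mmHg = 8.699 mmHg


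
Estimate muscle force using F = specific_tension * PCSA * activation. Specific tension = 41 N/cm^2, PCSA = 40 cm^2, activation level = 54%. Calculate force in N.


F = sigma * PCSA * activation
F = 41 * 40 * 0.54
F = 885.6 N


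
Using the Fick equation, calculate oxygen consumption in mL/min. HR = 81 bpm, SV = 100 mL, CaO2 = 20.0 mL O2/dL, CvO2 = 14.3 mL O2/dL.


CO = HR*SV = 81*100/1000 = 8.1 L/min
a-v O2 diff = 20.0 - 14.3 = 5.7 mL/dL
VO2 = CO * (CaO2-CvO2) * 10 dL/L
VO2 = 8.1 * 5.7 * 10
VO2 = 461.7 mL/min


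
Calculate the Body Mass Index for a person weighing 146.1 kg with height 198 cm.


BMI = weight / height^2
height = 198 cm = 1.98 m
BMI = 146.1 / 1.98^2
BMI = 37.27 kg/m^2


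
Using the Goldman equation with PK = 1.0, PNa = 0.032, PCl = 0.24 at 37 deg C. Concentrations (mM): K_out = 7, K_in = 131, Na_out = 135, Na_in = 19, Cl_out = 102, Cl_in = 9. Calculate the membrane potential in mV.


Vm = (RT/F)*ln((PK*Ko + PNa*Nao + PCl*Cli)/(PK*Ki + PNa*Nai + PCl*Clo))
Numer = 13.48, Denom = 156.088
Vm = -65.46 mV


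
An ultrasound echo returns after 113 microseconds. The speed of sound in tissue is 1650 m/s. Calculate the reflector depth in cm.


depth = c * t / 2
t = 113 us = 1.1300e-04 s
depth = 1650 * 1.1300e-04 / 2
depth = 0.093225 m = 9.3225 cm


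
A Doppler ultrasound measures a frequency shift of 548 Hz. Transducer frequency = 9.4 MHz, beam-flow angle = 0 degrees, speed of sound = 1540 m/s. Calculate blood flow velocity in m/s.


v = fd * c / (2 * f0 * cos(theta))
v = 548 * 1540 / (2 * 9.4000e+06 * cos(0))
v = 0.04489 m/s


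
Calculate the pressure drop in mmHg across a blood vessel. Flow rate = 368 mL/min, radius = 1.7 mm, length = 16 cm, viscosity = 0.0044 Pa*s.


dP = 8*mu*L*Q / (pi*r^4)
Q = 368 mL/min = 6.13333e-06 m^3/s
dP = 1316.48 Pa = 1316.48 / 133.322 mmHg = 9.874 mmHg


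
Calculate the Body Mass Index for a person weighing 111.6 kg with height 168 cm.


BMI = weight / height^2
height = 168 cm = 1.68 m
BMI = 111.6 / 1.68^2
BMI = 39.54 kg/m^2


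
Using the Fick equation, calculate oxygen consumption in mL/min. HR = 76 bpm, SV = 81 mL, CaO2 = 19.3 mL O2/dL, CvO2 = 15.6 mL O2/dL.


CO = HR*SV = 76*81/1000 = 6.156 L/min
a-v O2 diff = 19.3 - 15.6 = 3.7 mL/dL
VO2 = CO * (CaO2-CvO2) * 10 dL/L
VO2 = 6.156 * 3.7 * 10
VO2 = 227.8 mL/min


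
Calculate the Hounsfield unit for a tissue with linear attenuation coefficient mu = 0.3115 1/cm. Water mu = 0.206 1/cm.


HU = ((mu_tissue - mu_water) / mu_water) * 1000
HU = ((0.3115 - 0.206) / 0.206) * 1000
HU = 512.1


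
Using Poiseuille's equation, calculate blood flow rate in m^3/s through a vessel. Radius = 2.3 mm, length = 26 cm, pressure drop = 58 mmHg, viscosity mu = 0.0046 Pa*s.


Q = pi*r^4*dP / (8*mu*L)
r = 0.0023 m, L = 0.26 m
dP = 58 mmHg = 7732.676 Pa
Q = 7.1051e-05 m^3/s


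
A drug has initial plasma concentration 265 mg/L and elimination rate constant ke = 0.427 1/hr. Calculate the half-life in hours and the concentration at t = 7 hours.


t_half = ln(2) / ke = 0.693147 / 0.427 = 1.623 hr
C(t) = C0 * exp(-ke*t) = 265 * exp(-0.427*7)
C(7) = 13.34 mg/L


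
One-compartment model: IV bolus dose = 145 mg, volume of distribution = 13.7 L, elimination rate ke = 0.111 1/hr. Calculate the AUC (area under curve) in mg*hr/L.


C0 = Dose/Vd = 145/13.7 = 10.5839 mg/L
AUC = C0/ke = 10.5839/0.111
AUC = 95.35 mg*hr/L


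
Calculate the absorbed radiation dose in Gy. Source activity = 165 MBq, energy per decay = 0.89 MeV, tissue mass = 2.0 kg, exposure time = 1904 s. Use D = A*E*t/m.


A = 165 MBq = 1.6500e+08 Bq
E = 0.89 MeV = 1.42578e-13 J
D = A*E*t/m = 1.6500e+08*1.42578e-13*1904/2.0
D = 0.0224 Gy


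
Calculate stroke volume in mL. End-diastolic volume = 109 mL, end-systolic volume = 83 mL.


SV = EDV - ESV
SV = 109 - 83
SV = 26 mL


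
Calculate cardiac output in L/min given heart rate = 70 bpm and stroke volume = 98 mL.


CO = HR * SV
CO = 70 * 98 / 1000
CO = 6.86 L/min


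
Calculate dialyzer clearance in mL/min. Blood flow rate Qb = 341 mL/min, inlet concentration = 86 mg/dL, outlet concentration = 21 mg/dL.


K = Qb * (Cb_in - Cb_out) / Cb_in
K = 341 * (86 - 21) / 86
K = 257.7 mL/min


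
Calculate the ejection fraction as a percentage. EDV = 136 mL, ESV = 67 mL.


SV = EDV - ESV = 136 - 67 = 69 mL
EF = SV/EDV * 100 = 69/136 * 100
EF = 50.74%


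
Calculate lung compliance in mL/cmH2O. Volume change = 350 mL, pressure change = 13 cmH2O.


C = dV / dP
C = 350 / 13
C = 26.92 mL/cmH2O


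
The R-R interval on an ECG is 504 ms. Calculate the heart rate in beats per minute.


HR = 60 / RR_interval(s)
RR = 504 ms = 0.504 s
HR = 60 / 0.504 = 119 bpm


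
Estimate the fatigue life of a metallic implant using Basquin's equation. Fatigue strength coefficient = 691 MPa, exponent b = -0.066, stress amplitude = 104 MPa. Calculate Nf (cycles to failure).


sigma_a = sigma_f' * (2Nf)^b
2Nf = (sigma_a/sigma_f')^(1/b)
2Nf = (104/691)^(1/-0.066)
2Nf = 2.8925672e+12
Nf = 1.4463e+12


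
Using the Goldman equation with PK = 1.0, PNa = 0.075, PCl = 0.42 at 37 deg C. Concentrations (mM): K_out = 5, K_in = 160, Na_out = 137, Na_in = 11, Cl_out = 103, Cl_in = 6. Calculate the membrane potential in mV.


Vm = (RT/F)*ln((PK*Ko + PNa*Nao + PCl*Cli)/(PK*Ki + PNa*Nai + PCl*Clo))
Numer = 17.795, Denom = 204.085
Vm = -65.2 mV


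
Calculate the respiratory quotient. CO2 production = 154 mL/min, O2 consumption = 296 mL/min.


RQ = VCO2 / VO2
RQ = 154 / 296
RQ = 0.5203


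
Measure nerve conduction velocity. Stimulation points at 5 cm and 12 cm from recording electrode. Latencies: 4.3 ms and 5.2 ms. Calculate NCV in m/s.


Distance = (12 - 5) / 100 = 0.07 m
dt = (5.2 - 4.3) / 1000 = 9.0000e-04 s
NCV = dist / dt = 77.78 m/s


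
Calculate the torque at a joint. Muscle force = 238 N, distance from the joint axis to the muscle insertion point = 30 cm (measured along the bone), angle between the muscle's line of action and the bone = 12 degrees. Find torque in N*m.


Torque = F * d * sin(theta)   (moment arm = d*sin(theta))
d = 30 cm = 0.3 m
Torque = 238 * 0.3 * sin(12)
Torque = 14.84 N*m


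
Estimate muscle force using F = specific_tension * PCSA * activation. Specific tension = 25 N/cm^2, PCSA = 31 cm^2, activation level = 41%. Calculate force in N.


F = sigma * PCSA * activation
F = 25 * 31 * 0.41
F = 317.8 N


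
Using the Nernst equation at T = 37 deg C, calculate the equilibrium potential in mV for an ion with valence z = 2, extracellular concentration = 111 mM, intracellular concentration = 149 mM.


E = (RT/(zF)) * ln(C_out/C_in)
T = 37 + 273.15 = 310.15 K
E = (8.314 * 310.15 / (2 * 96485)) * ln(111/149)
E = -3.934 mV


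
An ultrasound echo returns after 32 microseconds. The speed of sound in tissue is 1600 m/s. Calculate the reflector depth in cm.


depth = c * t / 2
t = 32 us = 3.2000e-05 s
depth = 1600 * 3.2000e-05 / 2
depth = 0.0256 m = 2.56 cm


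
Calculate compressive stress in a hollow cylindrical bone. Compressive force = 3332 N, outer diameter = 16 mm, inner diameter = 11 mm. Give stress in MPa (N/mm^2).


A = pi*(r_o^2 - r_i^2)
r_o = 8 mm, r_i = 5.5 mm
A = 106.029 mm^2
sigma = F/A = 3332 / 106.029
sigma = 31.43 MPa


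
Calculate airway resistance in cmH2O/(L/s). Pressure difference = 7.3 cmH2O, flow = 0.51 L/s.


R = dP / flow
R = 7.3 / 0.51
R = 14.31 cmH2O/(L/s)


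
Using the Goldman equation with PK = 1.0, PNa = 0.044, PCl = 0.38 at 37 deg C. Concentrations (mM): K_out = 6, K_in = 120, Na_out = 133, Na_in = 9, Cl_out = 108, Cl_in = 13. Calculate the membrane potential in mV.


Vm = (RT/F)*ln((PK*Ko + PNa*Nao + PCl*Cli)/(PK*Ki + PNa*Nai + PCl*Clo))
Numer = 16.792, Denom = 161.436
Vm = -60.48 mV


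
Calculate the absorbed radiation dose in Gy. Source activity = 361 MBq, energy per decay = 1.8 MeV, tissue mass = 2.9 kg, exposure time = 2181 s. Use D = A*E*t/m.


A = 361 MBq = 3.6100e+08 Bq
E = 1.8 MeV = 2.8836e-13 J
D = A*E*t/m = 3.6100e+08*2.8836e-13*2181/2.9
D = 0.07829 Gy


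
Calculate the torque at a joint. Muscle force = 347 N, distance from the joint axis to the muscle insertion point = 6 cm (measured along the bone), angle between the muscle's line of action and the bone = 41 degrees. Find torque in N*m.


Torque = F * d * sin(theta)   (moment arm = d*sin(theta))
d = 6 cm = 0.06 m
Torque = 347 * 0.06 * sin(41)
Torque = 13.66 N*m
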